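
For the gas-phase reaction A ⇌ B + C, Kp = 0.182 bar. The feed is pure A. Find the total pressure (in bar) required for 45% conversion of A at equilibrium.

Take 1 mol A as basis and let X be its fractional conversion, so ξ = X.
Moles: n_A = 1 − X; n_B = X; n_C = X.
Total moles n_T = 1 + X.
Kp = p_B p_C / (p_A) with p_i = (n_i/n_T)·P.
At X = 0.45: the mole-fraction product g(X) = Π y_i^ν_i = 0.2539. Since Kp = g(X)·P^{1}, P = (Kp/g)^(1/1) = (0.182/0.2539)^(1/1) = 0.717 bar.

P = 0.717 bar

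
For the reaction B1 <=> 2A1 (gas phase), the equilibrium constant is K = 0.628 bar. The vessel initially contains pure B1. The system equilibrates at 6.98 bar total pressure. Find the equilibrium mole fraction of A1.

y_A1 = 0.258

Let X = conversion of B1 (basis 1 mol B1); extent of reaction ξ = X.
Moles: n_B1 = 1 − X; n_A1 = 2X.
Summing: n_T = 1 + X.
y_i = n_i/n_T, p_i = y_i·P. K = p_A1^2 / (p_B1).
Substituting and setting equal to 0.628 bar gives a polynomial in X; the root in (0,1) is X = 0.148.
Then n_A1 = 0.297, n_T = 1.15, so y_A1 = 0.258.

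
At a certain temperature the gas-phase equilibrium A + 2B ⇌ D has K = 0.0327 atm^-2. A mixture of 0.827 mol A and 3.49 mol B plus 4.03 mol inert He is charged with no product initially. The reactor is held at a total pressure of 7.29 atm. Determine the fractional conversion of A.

X = 0.211

Basis: 0.827 mol A initially; let X = conversion of A. Extent ξ = 0.827X.
Mole table: n_A = 0.827 − 0.827X; n_B = 3.49 − 1.65X; n_D = 0.827X; n_I = 4.03 (inert).
Summing: n_T = 8.35 − 1.65X.
With p_i = (n_i/n_T)P, K = p_D / (p_A p_B^2).
Equating to 0.0327 atm^-2 and solving on 0 < X < 1: X = 0.211.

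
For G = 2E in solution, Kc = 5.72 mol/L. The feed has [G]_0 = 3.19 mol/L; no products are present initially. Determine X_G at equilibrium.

Let X = conversion of G; extent ξ = 3.19·X mol/L.
Concentrations: [G] = 3.19 − 3.19X; [E] = 6.38X.
Kc = [E]^2 / ([G]).
Solving Kc = 5.72 for X ∈ (0,1): X = 0.482.

X = 0.482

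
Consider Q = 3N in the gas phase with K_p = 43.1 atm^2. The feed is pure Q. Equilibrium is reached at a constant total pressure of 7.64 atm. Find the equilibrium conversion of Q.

X = 0.374

Let X = conversion of Q (basis 1 mol Q); extent of reaction ξ = X.
Species balance: n_Q = 1 − X; n_N = 3X.
n_T = Σnᵢ = 1 + 2X.
y_i = n_i/n_T, p_i = y_i·P. K_p = p_N^3 / (p_Q).
Substituting and setting equal to 43.1 atm^2 gives a polynomial in X; the root in (0,1) is X = 0.374.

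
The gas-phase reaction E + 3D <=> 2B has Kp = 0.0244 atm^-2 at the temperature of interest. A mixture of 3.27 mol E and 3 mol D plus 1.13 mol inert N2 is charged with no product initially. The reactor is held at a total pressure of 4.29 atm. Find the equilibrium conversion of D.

X = 0.273

Basis: 3 mol D initially; let X = conversion of D. Extent ξ = X.
At extent ξ: n_E = 3.27 − X; n_D = 3 − 3X; n_B = 2X; n_I = 1.13 (inert).
Summing: n_T = 7.4 − 2X.
y_i = n_i/n_T, p_i = y_i·P. Kp = p_B^2 / (p_E p_D^3).
Equating to 0.0244 atm^-2 and solving on 0 < X < 1: X = 0.273.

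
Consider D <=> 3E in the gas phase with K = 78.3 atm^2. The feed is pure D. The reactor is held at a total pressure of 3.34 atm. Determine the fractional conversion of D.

X = 0.744

Take 1 mol D as basis and let X be its fractional conversion, so ξ = X.
Species balance: n_D = 1 − X; n_E = 3X.
n_T = Σnᵢ = 1 + 2X.
With p_i = (n_i/n_T)P, K = p_E^3 / (p_D).
This yields a degree-3 equation in X; solving on (0,1), X = 0.744.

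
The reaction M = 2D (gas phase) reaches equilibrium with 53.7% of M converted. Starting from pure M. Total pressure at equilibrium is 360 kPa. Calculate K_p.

Basis: 1 mol M initially; let X = conversion of M. Extent ξ = X.
Mole table: n_M = 1 − X; n_D = 2X.
Total moles n_T = 1 + X.
At X = 0.537: n_M = 0.463, n_D = 1.07, n_T = 1.54.
p_i = (n_i/n_T)·P. K_p = p_D^2 / (p_M) = 584 kPa.

K_p = 584 kPa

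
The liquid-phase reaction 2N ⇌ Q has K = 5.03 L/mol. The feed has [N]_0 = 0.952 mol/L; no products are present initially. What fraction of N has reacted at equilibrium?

X = 0.725

Let X = conversion of N; extent ξ = 0.952X/2 mol/L.
Concentrations: [N] = 0.952 − 0.952X; [Q] = 0.476X.
K = [Q] / ([N]^2).
Setting equal to 5.03 and solving for X on (0,1) gives X = 0.725.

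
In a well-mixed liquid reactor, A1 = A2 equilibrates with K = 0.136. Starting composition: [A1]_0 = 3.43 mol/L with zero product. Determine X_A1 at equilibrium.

Let X = conversion of A1; extent ξ = 3.43·X mol/L.
Concentrations: [A1] = 3.43 − 3.43X; [A2] = 3.43X.
K = [A2] / ([A1]).
This equals 0.136 at X = 0.120 (the root in 0 < X < 1).

X = 0.120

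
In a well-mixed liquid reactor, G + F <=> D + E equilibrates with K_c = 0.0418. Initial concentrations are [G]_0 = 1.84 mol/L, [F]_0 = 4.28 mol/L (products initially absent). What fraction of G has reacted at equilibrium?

X = 0.254

Let X = conversion of G; extent ξ = 1.84·X mol/L.
Concentrations: [G] = 1.84 − 1.84X; [F] = 4.28 − 1.84X; [D] = 1.84X; [E] = 1.84X.
K_c = [D] [E] / ([G] [F]).
Equating to 0.0418: the physical root is X = 0.254.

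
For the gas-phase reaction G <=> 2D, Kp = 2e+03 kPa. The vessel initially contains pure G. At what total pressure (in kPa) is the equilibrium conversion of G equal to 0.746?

Take 1 mol G as basis and let X be its fractional conversion, so ξ = X.
Species balance: n_G = 1 − X; n_D = 2X.
n_T = Σnᵢ = 1 + X.
Kp = p_D^2 / (p_G) with p_i = (n_i/n_T)·P.
At X = 0.746: the mole-fraction product g(X) = Π y_i^ν_i = 5.019. Since Kp = g(X)·P^{1}, P = (Kp/g)^(1/1) = (2e+03/5.019)^(1/1) = 398 kPa.

P = 398 kPa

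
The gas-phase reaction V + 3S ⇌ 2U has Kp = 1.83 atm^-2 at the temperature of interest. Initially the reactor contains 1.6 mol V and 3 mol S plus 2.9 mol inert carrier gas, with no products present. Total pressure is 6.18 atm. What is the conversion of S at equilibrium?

Take 3 mol S as basis and let X be its fractional conversion, so ξ = X.
Species balance: n_V = 1.6 − X; n_S = 3 − 3X; n_U = 2X; n_I = 2.9 (inert).
n_T = Σnᵢ = 7.5 − 2X.
Mole fractions y_i = n_i/n_T; Kp = p_U^2 / (p_V p_S^3) with p_i = y_i·P.
This yields a degree-4 equation in X; solving on (0,1), X = 0.664.

X = 0.664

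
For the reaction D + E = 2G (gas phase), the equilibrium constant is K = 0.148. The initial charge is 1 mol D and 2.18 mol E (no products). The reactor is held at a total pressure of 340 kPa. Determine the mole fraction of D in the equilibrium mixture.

Let X = conversion of D (basis 1 mol D); extent of reaction ξ = X.
Moles: n_D = 1 − X; n_E = 2.18 − X; n_G = 2X.
n_T stays at 3.18 (no change in mole number).
Mole fractions y_i = n_i/n_T; K = p_G^2 / (p_D p_E) with p_i = y_i·P.
This yields a degree-2 equation in X; solving on (0,1), X = 0.235.
Then n_D = 0.765, n_T = 3.18, so y_D = 0.241.

y_D = 0.241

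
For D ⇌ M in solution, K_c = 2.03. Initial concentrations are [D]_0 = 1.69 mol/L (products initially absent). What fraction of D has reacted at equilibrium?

Let X = conversion of D; extent ξ = 1.69·X mol/L.
Concentrations: [D] = 1.69 − 1.69X; [M] = 1.69X.
K_c = [M] / ([D]).
Solving K_c = 2.03 for X ∈ (0,1): X = 0.670.

X = 0.670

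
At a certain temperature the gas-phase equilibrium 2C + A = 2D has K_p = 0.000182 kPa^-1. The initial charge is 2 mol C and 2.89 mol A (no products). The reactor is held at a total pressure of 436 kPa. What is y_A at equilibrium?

Take 2 mol C as basis and let X be its fractional conversion, so ξ = X.
At extent ξ: n_C = 2 − 2X; n_A = 2.89 − X; n_D = 2X.
Summing: n_T = 4.89 − X.
With p_i = (n_i/n_T)P, K_p = p_D^2 / (p_C^2 p_A).
Substituting and setting equal to 0.000182 kPa^-1 gives a polynomial in X; the root in (0,1) is X = 0.176.
Then n_A = 2.71, n_T = 4.71, so y_A = 0.576.

y_A = 0.576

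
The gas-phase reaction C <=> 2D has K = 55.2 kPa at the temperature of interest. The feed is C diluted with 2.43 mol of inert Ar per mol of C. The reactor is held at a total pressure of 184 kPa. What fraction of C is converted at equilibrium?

Let X = conversion of C (basis 1 mol C); extent of reaction ξ = X.
Moles: n_C = 1 − X; n_D = 2X; n_I = 2.43 (inert).
Total moles n_T = 3.43 + X.
Mole fractions y_i = n_i/n_T; K = p_D^2 / (p_C) with p_i = y_i·P.
Setting this equal to 55.2 kPa and taking the physical root (0 < X < 1) gives X = 0.412.

X = 0.412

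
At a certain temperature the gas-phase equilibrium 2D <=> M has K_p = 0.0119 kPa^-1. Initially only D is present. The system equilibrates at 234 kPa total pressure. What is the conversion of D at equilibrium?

X = 0.713

Let X = conversion of D (basis 1 mol D); extent of reaction ξ = 0.5X.
Species balance: n_D = 1 − X; n_M = 0.5X.
n_T = Σnᵢ = 1 − 0.5X.
With p_i = (n_i/n_T)P, K_p = p_M / (p_D^2).
Substituting and setting equal to 0.0119 kPa^-1 gives a polynomial in X; the root in (0,1) is X = 0.713.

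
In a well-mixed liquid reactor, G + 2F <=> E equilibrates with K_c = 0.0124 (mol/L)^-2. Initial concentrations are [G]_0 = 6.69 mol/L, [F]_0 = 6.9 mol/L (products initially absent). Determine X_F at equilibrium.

X = 0.369

Let X = conversion of F; extent ξ = 6.9X/2 mol/L.
Concentrations: [G] = 6.69 − 3.45X; [F] = 6.9 − 6.9X; [E] = 3.45X.
K_c = [E] / ([G] [F]^2).
Equating to 0.0124 (mol/L)^-2: the physical root is X = 0.369.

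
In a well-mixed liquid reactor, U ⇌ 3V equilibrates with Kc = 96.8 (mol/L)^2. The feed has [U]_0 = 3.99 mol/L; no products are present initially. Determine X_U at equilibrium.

X = 0.487

Let X = conversion of U; extent ξ = 3.99·X mol/L.
Concentrations: [U] = 3.99 − 3.99X; [V] = 12X.
Kc = [V]^3 / ([U]).
Setting equal to 96.8 and solving for X on (0,1) gives X = 0.487.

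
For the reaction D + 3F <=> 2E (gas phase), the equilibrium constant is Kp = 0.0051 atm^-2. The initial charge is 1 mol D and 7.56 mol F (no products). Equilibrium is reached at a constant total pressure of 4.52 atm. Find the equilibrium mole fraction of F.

Basis: 1 mol D initially; let X = conversion of D. Extent ξ = X.
Species balance: n_D = 1 − X; n_F = 7.56 − 3X; n_E = 2X.
Summing: n_T = 8.56 − 2X.
y_i = n_i/n_T, p_i = y_i·P. Kp = p_E^2 / (p_D p_F^3).
Substituting and setting equal to 0.0051 atm^-2 gives a polynomial in X; the root in (0,1) is X = 0.294.
Then n_F = 6.68, n_T = 7.97, so y_F = 0.838.

y_F = 0.838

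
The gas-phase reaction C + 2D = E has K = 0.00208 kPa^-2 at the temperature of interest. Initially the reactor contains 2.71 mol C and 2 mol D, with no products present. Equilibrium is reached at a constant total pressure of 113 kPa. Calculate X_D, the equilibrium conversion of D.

X = 0.805

Take 2 mol D as basis and let X be its fractional conversion, so ξ = X.
Species balance: n_C = 2.71 − X; n_D = 2 − 2X; n_E = X.
Summing: n_T = 4.71 − 2X.
With p_i = (n_i/n_T)P, K = p_E / (p_C p_D^2).
This yields a degree-3 equation in X; solving on (0,1), X = 0.805.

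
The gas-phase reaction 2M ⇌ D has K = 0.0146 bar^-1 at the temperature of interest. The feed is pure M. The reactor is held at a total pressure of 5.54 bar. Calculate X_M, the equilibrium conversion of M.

Basis: 1 mol M initially; let X = conversion of M. Extent ξ = 0.5X.
Moles: n_M = 1 − X; n_D = 0.5X.
Total moles n_T = 1 − 0.5X.
Mole fractions y_i = n_i/n_T; K = p_D / (p_M^2) with p_i = y_i·P.
This yields a degree-2 equation in X; solving on (0,1), X = 0.131.

X = 0.131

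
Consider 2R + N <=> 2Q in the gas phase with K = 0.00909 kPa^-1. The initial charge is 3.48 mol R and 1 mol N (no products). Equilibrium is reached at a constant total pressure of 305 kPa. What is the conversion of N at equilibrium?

Basis: 1 mol N initially; let X = conversion of N. Extent ξ = X.
Moles: n_R = 3.48 − 2X; n_N = 1 − X; n_Q = 2X.
n_T = Σnᵢ = 4.48 − X.
With p_i = (n_i/n_T)P, K = p_Q^2 / (p_R^2 p_N).
Equating to 0.00909 kPa^-1 and solving on 0 < X < 1: X = 0.604.

X = 0.604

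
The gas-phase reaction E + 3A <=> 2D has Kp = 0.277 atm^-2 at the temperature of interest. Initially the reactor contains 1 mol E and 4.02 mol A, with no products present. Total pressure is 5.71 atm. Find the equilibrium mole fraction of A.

Let X = conversion of E (basis 1 mol E); extent of reaction ξ = X.
Moles: n_E = 1 − X; n_A = 4.02 − 3X; n_D = 2X.
n_T = Σnᵢ = 5.02 − 2X.
Mole fractions y_i = n_i/n_T; Kp = p_D^2 / (p_E p_A^3) with p_i = y_i·P.
This yields a degree-4 equation in X; solving on (0,1), X = 0.669.
Then n_A = 2.01, n_T = 3.68, so y_A = 0.546.

y_A = 0.546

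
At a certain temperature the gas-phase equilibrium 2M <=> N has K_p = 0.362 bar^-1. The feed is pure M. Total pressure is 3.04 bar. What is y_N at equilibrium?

Take 1 mol M as basis and let X be its fractional conversion, so ξ = 0.5X.
Moles: n_M = 1 − X; n_N = 0.5X.
n_T = Σnᵢ = 1 − 0.5X.
With p_i = (n_i/n_T)P, K_p = p_N / (p_M^2).
Equating to 0.362 bar^-1 and solving on 0 < X < 1: X = 0.570.
Then n_N = 0.285, n_T = 0.715, so y_N = 0.398.

y_N = 0.398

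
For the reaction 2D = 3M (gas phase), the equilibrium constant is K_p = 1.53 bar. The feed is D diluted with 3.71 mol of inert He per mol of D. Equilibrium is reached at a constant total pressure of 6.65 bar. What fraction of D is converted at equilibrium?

X = 0.461

Take 1 mol D as basis and let X be its fractional conversion, so ξ = 0.5X.
Moles: n_D = 1 − X; n_M = 1.5X; n_I = 3.71 (inert).
Total moles n_T = 4.71 + 0.5X.
With p_i = (n_i/n_T)P, K_p = p_M^3 / (p_D^2).
Substituting and setting equal to 1.53 bar gives a polynomial in X; the root in (0,1) is X = 0.461.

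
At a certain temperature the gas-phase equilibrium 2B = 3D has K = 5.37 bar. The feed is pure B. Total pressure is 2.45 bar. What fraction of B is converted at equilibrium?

Basis: 1 mol B initially; let X = conversion of B. Extent ξ = 0.5X.
Moles: n_B = 1 − X; n_D = 1.5X.
Total moles n_T = 1 + 0.5X.
Mole fractions y_i = n_i/n_T; K = p_D^3 / (p_B^2) with p_i = y_i·P.
Setting this equal to 5.37 bar and taking the physical root (0 < X < 1) gives X = 0.551.

X = 0.551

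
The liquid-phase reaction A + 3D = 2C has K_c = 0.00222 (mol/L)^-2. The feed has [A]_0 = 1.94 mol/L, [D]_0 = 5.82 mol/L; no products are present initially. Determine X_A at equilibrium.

Let X = conversion of A; extent ξ = 1.94·X mol/L.
Concentrations: [A] = 1.94 − 1.94X; [D] = 5.82 − 5.82X; [C] = 3.88X.
K_c = [C]^2 / ([A] [D]^3).
Equating to 0.00222 (mol/L)^-2: the physical root is X = 0.165.

X = 0.165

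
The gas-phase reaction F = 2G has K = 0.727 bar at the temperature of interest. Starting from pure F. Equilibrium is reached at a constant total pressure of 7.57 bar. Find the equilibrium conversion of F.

X = 0.153

Basis: 1 mol F initially; let X = conversion of F. Extent ξ = X.
Moles: n_F = 1 − X; n_G = 2X.
n_T = Σnᵢ = 1 + X.
Mole fractions y_i = n_i/n_T; K = p_G^2 / (p_F) with p_i = y_i·P.
Setting this equal to 0.727 bar and taking the physical root (0 < X < 1) gives X = 0.153.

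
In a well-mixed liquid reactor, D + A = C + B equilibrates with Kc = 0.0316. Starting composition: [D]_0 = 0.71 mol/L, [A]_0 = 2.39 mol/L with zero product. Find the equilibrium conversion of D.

Let X = conversion of D; extent ξ = 0.71·X mol/L.
Concentrations: [D] = 0.71 − 0.71X; [A] = 2.39 − 0.71X; [C] = 0.71X; [B] = 0.71X.
Kc = [C] [B] / ([D] [A]).
Equating to 0.0316: the physical root is X = 0.268.

X = 0.268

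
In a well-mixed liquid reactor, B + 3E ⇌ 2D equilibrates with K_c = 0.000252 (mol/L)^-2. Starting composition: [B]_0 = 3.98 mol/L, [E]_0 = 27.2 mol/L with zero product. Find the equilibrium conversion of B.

X = 0.353

Let X = conversion of B; extent ξ = 3.98·X mol/L.
Concentrations: [B] = 3.98 − 3.98X; [E] = 27.2 − 11.9X; [D] = 7.96X.
K_c = [D]^2 / ([B] [E]^3).
Solving K_c = 0.000252 for X ∈ (0,1): X = 0.353.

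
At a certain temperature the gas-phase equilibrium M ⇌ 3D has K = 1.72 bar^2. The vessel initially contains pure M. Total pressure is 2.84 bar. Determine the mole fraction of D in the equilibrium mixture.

y_D = 0.480

Let X = conversion of M (basis 1 mol M); extent of reaction ξ = X.
Species balance: n_M = 1 − X; n_D = 3X.
Summing: n_T = 1 + 2X.
With p_i = (n_i/n_T)P, K = p_D^3 / (p_M).
Equating to 1.72 bar^2 and solving on 0 < X < 1: X = 0.236.
Then n_D = 0.707, n_T = 1.47, so y_D = 0.480.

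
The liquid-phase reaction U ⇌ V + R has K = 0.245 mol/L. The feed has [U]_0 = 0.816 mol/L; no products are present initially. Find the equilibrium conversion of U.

X = 0.418

Let X = conversion of U; extent ξ = 0.816·X mol/L.
Concentrations: [U] = 0.816 − 0.816X; [V] = 0.816X; [R] = 0.816X.
K = [V] [R] / ([U]).
Setting equal to 0.245 and solving for X on (0,1) gives X = 0.418.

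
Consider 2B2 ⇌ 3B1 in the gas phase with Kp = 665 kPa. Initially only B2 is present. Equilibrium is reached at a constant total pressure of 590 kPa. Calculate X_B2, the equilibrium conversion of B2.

Take 1 mol B2 as basis and let X be its fractional conversion, so ξ = 0.5X.
At extent ξ: n_B2 = 1 − X; n_B1 = 1.5X.
Total moles n_T = 1 + 0.5X.
With p_i = (n_i/n_T)P, Kp = p_B1^3 / (p_B2^2).
This yields a degree-3 equation in X; solving on (0,1), X = 0.481.

X = 0.481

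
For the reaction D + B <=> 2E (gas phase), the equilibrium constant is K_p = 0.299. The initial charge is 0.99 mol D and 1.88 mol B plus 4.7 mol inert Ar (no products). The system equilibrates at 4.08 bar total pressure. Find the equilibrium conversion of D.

Let X = conversion of D (basis 0.99 mol D); extent of reaction ξ = 0.99X.
Moles: n_D = 0.99 − 0.99X; n_B = 1.88 − 0.99X; n_E = 1.98X; n_I = 4.7 (inert).
Since Δν = 0, n_T = 7.57 throughout.
Mole fractions y_i = n_i/n_T; K_p = p_E^2 / (p_D p_B) with p_i = y_i·P.
Substituting and setting equal to 0.299 gives a polynomial in X; the root in (0,1) is X = 0.292.

X = 0.292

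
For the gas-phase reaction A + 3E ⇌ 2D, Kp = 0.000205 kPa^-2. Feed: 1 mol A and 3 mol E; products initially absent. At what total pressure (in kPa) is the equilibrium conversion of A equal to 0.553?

Basis: 1 mol A initially; let X = conversion of A. Extent ξ = X.
At extent ξ: n_A = 1 − X; n_E = 3 − 3X; n_D = 2X.
Summing: n_T = 4 − 2X.
Kp = p_D^2 / (p_A p_E^3) with p_i = (n_i/n_T)·P.
At X = 0.553: the mole-fraction product g(X) = Π y_i^ν_i = 9.504. Since Kp = g(X)·P^{-2}, P = (g/Kp)^(1/2) = (9.504/0.000205)^(1/2) = 215 kPa.

P = 215 kPa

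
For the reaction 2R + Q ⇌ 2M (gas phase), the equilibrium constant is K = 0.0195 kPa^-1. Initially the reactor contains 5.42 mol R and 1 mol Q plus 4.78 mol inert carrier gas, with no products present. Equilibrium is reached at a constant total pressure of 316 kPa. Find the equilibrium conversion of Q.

Let X = conversion of Q (basis 1 mol Q); extent of reaction ξ = X.
Species balance: n_R = 5.42 − 2X; n_Q = 1 − X; n_M = 2X; n_I = 4.78 (inert).
n_T = Σnᵢ = 11.2 − X.
With p_i = (n_i/n_T)P, K = p_M^2 / (p_R^2 p_Q).
Equating to 0.0195 kPa^-1 and solving on 0 < X < 1: X = 0.751.

X = 0.751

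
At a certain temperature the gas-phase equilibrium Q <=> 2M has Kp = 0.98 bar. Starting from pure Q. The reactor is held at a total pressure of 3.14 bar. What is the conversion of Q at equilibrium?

X = 0.269

Take 1 mol Q as basis and let X be its fractional conversion, so ξ = X.
At extent ξ: n_Q = 1 − X; n_M = 2X.
n_T = Σnᵢ = 1 + X.
With p_i = (n_i/n_T)P, Kp = p_M^2 / (p_Q).
This yields a degree-2 equation in X; solving on (0,1), X = 0.269.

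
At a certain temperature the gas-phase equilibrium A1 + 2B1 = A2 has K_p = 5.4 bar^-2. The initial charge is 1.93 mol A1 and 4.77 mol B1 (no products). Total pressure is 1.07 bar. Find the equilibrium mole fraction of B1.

Basis: 1.93 mol A1 initially; let X = conversion of A1. Extent ξ = 1.93X.
Mole table: n_A1 = 1.93 − 1.93X; n_B1 = 4.77 − 3.86X; n_A2 = 1.93X.
Total moles n_T = 6.7 − 3.86X.
With p_i = (n_i/n_T)P, K_p = p_A2 / (p_A1 p_B1^2).
This yields a degree-3 equation in X; solving on (0,1), X = 0.645.
Then n_B1 = 2.28, n_T = 4.21, so y_B1 = 0.542.

y_B1 = 0.542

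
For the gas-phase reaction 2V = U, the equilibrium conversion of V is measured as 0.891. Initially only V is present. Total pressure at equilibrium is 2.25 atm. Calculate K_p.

K_p = 9.24 atm^-1

Basis: 1 mol V initially; let X = conversion of V. Extent ξ = 0.5X.
Mole table: n_V = 1 − X; n_U = 0.5X.
n_T = Σnᵢ = 1 − 0.5X.
At X = 0.891: n_V = 0.109, n_U = 0.446, n_T = 0.554.
p_i = (n_i/n_T)·P. K_p = p_U / (p_V^2) = 9.24 atm^-1.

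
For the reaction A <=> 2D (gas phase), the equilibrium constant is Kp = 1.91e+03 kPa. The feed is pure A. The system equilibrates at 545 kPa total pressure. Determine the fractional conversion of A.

Let X = conversion of A (basis 1 mol A); extent of reaction ξ = X.
Species balance: n_A = 1 − X; n_D = 2X.
Summing: n_T = 1 + X.
Mole fractions y_i = n_i/n_T; Kp = p_D^2 / (p_A) with p_i = y_i·P.
Setting this equal to 1.91e+03 kPa and taking the physical root (0 < X < 1) gives X = 0.683.

X = 0.683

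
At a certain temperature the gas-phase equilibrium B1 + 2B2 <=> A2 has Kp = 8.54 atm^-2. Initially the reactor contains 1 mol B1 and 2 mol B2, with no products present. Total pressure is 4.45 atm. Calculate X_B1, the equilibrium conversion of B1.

Basis: 1 mol B1 initially; let X = conversion of B1. Extent ξ = X.
Moles: n_B1 = 1 − X; n_B2 = 2 − 2X; n_A2 = X.
n_T = Σnᵢ = 3 − 2X.
y_i = n_i/n_T, p_i = y_i·P. Kp = p_A2 / (p_B1 p_B2^2).
This yields a degree-3 equation in X; solving on (0,1), X = 0.873.

X = 0.873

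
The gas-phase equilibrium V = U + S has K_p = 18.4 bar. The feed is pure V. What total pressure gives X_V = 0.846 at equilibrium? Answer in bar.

P = 7.31 bar

Take 1 mol V as basis and let X be its fractional conversion, so ξ = X.
Species balance: n_V = 1 − X; n_U = X; n_S = X.
n_T = Σnᵢ = 1 + X.
K_p = p_U p_S / (p_V) with p_i = (n_i/n_T)·P.
At X = 0.846: the mole-fraction product g(X) = Π y_i^ν_i = 2.518. Since K_p = g(X)·P^{1}, P = (K_p/g)^(1/1) = (18.4/2.518)^(1/1) = 7.31 bar.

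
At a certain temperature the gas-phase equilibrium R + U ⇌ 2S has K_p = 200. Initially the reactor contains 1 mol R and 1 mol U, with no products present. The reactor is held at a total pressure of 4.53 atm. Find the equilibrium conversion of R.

X = 0.876

Take 1 mol R as basis and let X be its fractional conversion, so ξ = X.
At extent ξ: n_R = 1 − X; n_U = 1 − X; n_S = 2X.
Since Δν = 0, n_T = 2 throughout.
y_i = n_i/n_T, p_i = y_i·P. K_p = p_S^2 / (p_R p_U).
Equating to 200 and solving on 0 < X < 1: X = 0.876.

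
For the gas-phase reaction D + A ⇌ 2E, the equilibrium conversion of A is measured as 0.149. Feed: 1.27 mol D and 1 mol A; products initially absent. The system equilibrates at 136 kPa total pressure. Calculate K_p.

Take 1 mol A as basis and let X be its fractional conversion, so ξ = X.
Mole table: n_D = 1.27 − X; n_A = 1 − X; n_E = 2X.
Total moles n_T = 2.27 (Δν = 0, constant).
At X = 0.149: n_D = 1.12, n_A = 0.851, n_E = 0.298, n_T = 2.27.
p_i = (n_i/n_T)·P. K_p = p_E^2 / (p_D p_A) = 0.0931.

K_p = 0.0931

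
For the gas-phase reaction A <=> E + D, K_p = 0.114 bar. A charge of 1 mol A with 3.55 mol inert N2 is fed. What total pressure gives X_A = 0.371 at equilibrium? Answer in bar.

Let X = conversion of A (basis 1 mol A); extent of reaction ξ = X.
Species balance: n_A = 1 − X; n_E = X; n_D = X; n_I = 3.55 (inert).
Summing: n_T = 4.55 + X.
K_p = p_E p_D / (p_A) with p_i = (n_i/n_T)·P.
At X = 0.371: the mole-fraction product g(X) = Π y_i^ν_i = 0.04447. Since K_p = g(X)·P^{1}, P = (K_p/g)^(1/1) = (0.114/0.04447)^(1/1) = 2.56 bar.

P = 2.56 bar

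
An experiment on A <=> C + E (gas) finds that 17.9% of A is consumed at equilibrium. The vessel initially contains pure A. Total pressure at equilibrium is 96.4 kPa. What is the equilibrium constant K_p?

Basis: 1 mol A initially; let X = conversion of A. Extent ξ = X.
Moles: n_A = 1 − X; n_C = X; n_E = X.
Total moles n_T = 1 + X.
At X = 0.179: n_A = 0.821, n_C = 0.179, n_E = 0.179, n_T = 1.18.
p_i = (n_i/n_T)·P. K_p = p_C p_E / (p_A) = 3.19 kPa.

K_p = 3.19 kPa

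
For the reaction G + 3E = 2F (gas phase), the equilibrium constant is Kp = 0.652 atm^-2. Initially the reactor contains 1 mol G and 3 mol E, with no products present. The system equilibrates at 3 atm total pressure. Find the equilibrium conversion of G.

Take 1 mol G as basis and let X be its fractional conversion, so ξ = X.
Moles: n_G = 1 − X; n_E = 3 − 3X; n_F = 2X.
n_T = Σnᵢ = 4 − 2X.
Mole fractions y_i = n_i/n_T; Kp = p_F^2 / (p_G p_E^3) with p_i = y_i·P.
Substituting and setting equal to 0.652 atm^-2 gives a polynomial in X; the root in (0,1) is X = 0.509.

X = 0.509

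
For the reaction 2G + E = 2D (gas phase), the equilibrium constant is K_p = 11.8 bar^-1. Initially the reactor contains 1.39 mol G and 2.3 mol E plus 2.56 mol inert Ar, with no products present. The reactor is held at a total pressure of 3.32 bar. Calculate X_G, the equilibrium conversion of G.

X = 0.777

Basis: 1.39 mol G initially; let X = conversion of G. Extent ξ = 0.695X.
At extent ξ: n_G = 1.39 − 1.39X; n_E = 2.3 − 0.695X; n_D = 1.39X; n_I = 2.56 (inert).
Summing: n_T = 6.25 − 0.695X.
Mole fractions y_i = n_i/n_T; K_p = p_D^2 / (p_G^2 p_E) with p_i = y_i·P.
Substituting and setting equal to 11.8 bar^-1 gives a polynomial in X; the root in (0,1) is X = 0.777.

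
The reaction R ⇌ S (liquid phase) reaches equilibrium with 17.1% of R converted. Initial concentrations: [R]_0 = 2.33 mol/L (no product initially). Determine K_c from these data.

Let X = conversion of R.
Concentrations: [R] = 2.33 − 2.33X; [S] = 2.33X.
At X = 0.171: [R] = 1.93, [S] = 0.398.
K_c = [S] / ([R]) = 0.206.

K_c = 0.206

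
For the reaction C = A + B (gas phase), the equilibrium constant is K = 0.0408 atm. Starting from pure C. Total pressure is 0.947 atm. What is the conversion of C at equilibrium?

Take 1 mol C as basis and let X be its fractional conversion, so ξ = X.
At extent ξ: n_C = 1 − X; n_A = X; n_B = X.
Total moles n_T = 1 + X.
With p_i = (n_i/n_T)P, K = p_A p_B / (p_C).
This yields a degree-2 equation in X; solving on (0,1), X = 0.203.

X = 0.203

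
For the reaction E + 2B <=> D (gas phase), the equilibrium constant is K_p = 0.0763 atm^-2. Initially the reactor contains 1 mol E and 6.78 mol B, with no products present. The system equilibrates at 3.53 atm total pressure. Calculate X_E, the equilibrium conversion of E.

Take 1 mol E as basis and let X be its fractional conversion, so ξ = X.
At extent ξ: n_E = 1 − X; n_B = 6.78 − 2X; n_D = X.
Summing: n_T = 7.78 − 2X.
Mole fractions y_i = n_i/n_T; K_p = p_D / (p_E p_B^2) with p_i = y_i·P.
Setting this equal to 0.0763 atm^-2 and taking the physical root (0 < X < 1) gives X = 0.411.

X = 0.411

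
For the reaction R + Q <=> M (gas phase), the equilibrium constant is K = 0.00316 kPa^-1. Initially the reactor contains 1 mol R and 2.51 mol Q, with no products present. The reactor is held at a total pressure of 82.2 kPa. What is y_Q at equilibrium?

y_Q = 0.702

Basis: 1 mol R initially; let X = conversion of R. Extent ξ = X.
Moles: n_R = 1 − X; n_Q = 2.51 − X; n_M = X.
n_T = Σnᵢ = 3.51 − X.
y_i = n_i/n_T, p_i = y_i·P. K = p_M / (p_R p_Q).
Substituting and setting equal to 0.00316 kPa^-1 gives a polynomial in X; the root in (0,1) is X = 0.154.
Then n_Q = 2.36, n_T = 3.36, so y_Q = 0.702.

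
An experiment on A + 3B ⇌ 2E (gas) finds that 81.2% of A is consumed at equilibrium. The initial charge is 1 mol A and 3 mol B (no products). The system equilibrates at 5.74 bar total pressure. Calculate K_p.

K_p = 13.4 bar^-2

Basis: 1 mol A initially; let X = conversion of A. Extent ξ = X.
Mole table: n_A = 1 − X; n_B = 3 − 3X; n_E = 2X.
n_T = Σnᵢ = 4 − 2X.
At X = 0.812: n_A = 0.188, n_B = 0.564, n_E = 1.62, n_T = 2.38.
p_i = (n_i/n_T)·P. K_p = p_E^2 / (p_A p_B^3) = 13.4 bar^-2.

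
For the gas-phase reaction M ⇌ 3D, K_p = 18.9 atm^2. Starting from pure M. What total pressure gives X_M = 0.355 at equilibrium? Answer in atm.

P = 5.43 atm

Basis: 1 mol M initially; let X = conversion of M. Extent ξ = X.
Moles: n_M = 1 − X; n_D = 3X.
Summing: n_T = 1 + 2X.
K_p = p_D^3 / (p_M) with p_i = (n_i/n_T)·P.
At X = 0.355: the mole-fraction product g(X) = Π y_i^ν_i = 0.6405. Since K_p = g(X)·P^{2}, P = (K_p/g)^(1/2) = (18.9/0.6405)^(1/2) = 5.43 atm.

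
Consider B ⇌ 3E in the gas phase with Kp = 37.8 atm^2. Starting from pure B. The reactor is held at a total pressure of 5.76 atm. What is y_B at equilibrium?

y_B = 0.300

Basis: 1 mol B initially; let X = conversion of B. Extent ξ = X.
Species balance: n_B = 1 − X; n_E = 3X.
n_T = Σnᵢ = 1 + 2X.
Mole fractions y_i = n_i/n_T; Kp = p_E^3 / (p_B) with p_i = y_i·P.
This yields a degree-3 equation in X; solving on (0,1), X = 0.437.
Then n_B = 0.563, n_T = 1.87, so y_B = 0.300.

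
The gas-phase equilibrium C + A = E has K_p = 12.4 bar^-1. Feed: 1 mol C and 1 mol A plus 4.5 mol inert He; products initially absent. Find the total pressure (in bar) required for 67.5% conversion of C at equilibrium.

Basis: 1 mol C initially; let X = conversion of C. Extent ξ = X.
Mole table: n_C = 1 − X; n_A = 1 − X; n_E = X; n_I = 4.5 (inert).
Summing: n_T = 6.5 − X.
K_p = p_E / (p_C p_A) with p_i = (n_i/n_T)·P.
At X = 0.675: the mole-fraction product g(X) = Π y_i^ν_i = 37.22. Since K_p = g(X)·P^{-1}, P = (g/K_p)^(1/1) = (37.22/12.4)^(1/1) = 3 bar.

P = 3 bar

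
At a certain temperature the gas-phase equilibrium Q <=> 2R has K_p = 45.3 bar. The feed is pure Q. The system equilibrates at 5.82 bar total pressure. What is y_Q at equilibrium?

Let X = conversion of Q (basis 1 mol Q); extent of reaction ξ = X.
Mole table: n_Q = 1 − X; n_R = 2X.
n_T = Σnᵢ = 1 + X.
y_i = n_i/n_T, p_i = y_i·P. K_p = p_R^2 / (p_Q).
Substituting and setting equal to 45.3 bar gives a polynomial in X; the root in (0,1) is X = 0.813.
Then n_Q = 0.187, n_T = 1.81, so y_Q = 0.103.

y_Q = 0.103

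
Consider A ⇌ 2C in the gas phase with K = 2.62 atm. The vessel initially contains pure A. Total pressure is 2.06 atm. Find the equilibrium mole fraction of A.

y_A = 0.341

Basis: 1 mol A initially; let X = conversion of A. Extent ξ = X.
At extent ξ: n_A = 1 − X; n_C = 2X.
n_T = Σnᵢ = 1 + X.
Mole fractions y_i = n_i/n_T; K = p_C^2 / (p_A) with p_i = y_i·P.
This yields a degree-2 equation in X; solving on (0,1), X = 0.491.
Then n_A = 0.509, n_T = 1.49, so y_A = 0.341.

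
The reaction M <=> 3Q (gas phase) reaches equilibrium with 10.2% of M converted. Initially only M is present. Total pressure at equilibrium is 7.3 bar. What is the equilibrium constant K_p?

Basis: 1 mol M initially; let X = conversion of M. Extent ξ = X.
Species balance: n_M = 1 − X; n_Q = 3X.
Summing: n_T = 1 + 2X.
At X = 0.102: n_M = 0.898, n_Q = 0.306, n_T = 1.2.
p_i = (n_i/n_T)·P. K_p = p_Q^3 / (p_M) = 1.17 bar^2.

K_p = 1.17 bar^2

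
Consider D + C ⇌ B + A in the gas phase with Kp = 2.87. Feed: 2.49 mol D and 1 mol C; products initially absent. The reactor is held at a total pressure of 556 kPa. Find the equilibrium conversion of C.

X = 0.848

Take 1 mol C as basis and let X be its fractional conversion, so ξ = X.
At extent ξ: n_D = 2.49 − X; n_C = 1 − X; n_B = X; n_A = X.
n_T stays at 3.49 (no change in mole number).
Mole fractions y_i = n_i/n_T; Kp = p_B p_A / (p_D p_C) with p_i = y_i·P.
This yields a degree-2 equation in X; solving on (0,1), X = 0.848.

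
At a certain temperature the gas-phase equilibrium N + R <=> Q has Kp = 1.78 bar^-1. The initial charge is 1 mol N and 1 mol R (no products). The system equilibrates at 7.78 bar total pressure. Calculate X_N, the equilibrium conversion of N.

Let X = conversion of N (basis 1 mol N); extent of reaction ξ = X.
Moles: n_N = 1 − X; n_R = 1 − X; n_Q = X.
Total moles n_T = 2 − X.
y_i = n_i/n_T, p_i = y_i·P. Kp = p_Q / (p_N p_R).
This yields a degree-2 equation in X; solving on (0,1), X = 0.740.

X = 0.740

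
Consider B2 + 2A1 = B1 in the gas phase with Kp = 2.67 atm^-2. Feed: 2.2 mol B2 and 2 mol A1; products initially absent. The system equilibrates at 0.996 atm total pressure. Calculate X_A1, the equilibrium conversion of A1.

Take 2 mol A1 as basis and let X be its fractional conversion, so ξ = X.
Mole table: n_B2 = 2.2 − X; n_A1 = 2 − 2X; n_B1 = X.
n_T = Σnᵢ = 4.2 − 2X.
Mole fractions y_i = n_i/n_T; Kp = p_B1 / (p_B2 p_A1^2) with p_i = y_i·P.
Equating to 2.67 atm^-2 and solving on 0 < X < 1: X = 0.476.

X = 0.476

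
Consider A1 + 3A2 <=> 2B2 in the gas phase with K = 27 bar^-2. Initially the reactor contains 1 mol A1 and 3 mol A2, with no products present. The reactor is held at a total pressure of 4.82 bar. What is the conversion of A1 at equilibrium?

X = 0.827

Take 1 mol A1 as basis and let X be its fractional conversion, so ξ = X.
Mole table: n_A1 = 1 − X; n_A2 = 3 − 3X; n_B2 = 2X.
Summing: n_T = 4 − 2X.
With p_i = (n_i/n_T)P, K = p_B2^2 / (p_A1 p_A2^3).
This yields a degree-4 equation in X; solving on (0,1), X = 0.827.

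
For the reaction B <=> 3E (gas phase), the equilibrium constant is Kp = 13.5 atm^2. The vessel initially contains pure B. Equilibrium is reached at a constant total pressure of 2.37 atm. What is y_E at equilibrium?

y_E = 0.793

Basis: 1 mol B initially; let X = conversion of B. Extent ξ = X.
At extent ξ: n_B = 1 − X; n_E = 3X.
n_T = Σnᵢ = 1 + 2X.
Mole fractions y_i = n_i/n_T; Kp = p_E^3 / (p_B) with p_i = y_i·P.
Substituting and setting equal to 13.5 atm^2 gives a polynomial in X; the root in (0,1) is X = 0.560.
Then n_E = 1.68, n_T = 2.12, so y_E = 0.793.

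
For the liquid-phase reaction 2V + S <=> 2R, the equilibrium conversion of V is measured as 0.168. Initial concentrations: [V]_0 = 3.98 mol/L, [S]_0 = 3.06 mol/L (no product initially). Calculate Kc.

Kc = 0.015 L/mol

Let X = conversion of V.
Concentrations: [V] = 3.98 − 3.98X; [S] = 3.06 − 1.99X; [R] = 3.98X.
At X = 0.168: [V] = 3.31, [S] = 2.73, [R] = 0.669.
Kc = [R]^2 / ([V]^2 [S]) = 0.015 L/mol.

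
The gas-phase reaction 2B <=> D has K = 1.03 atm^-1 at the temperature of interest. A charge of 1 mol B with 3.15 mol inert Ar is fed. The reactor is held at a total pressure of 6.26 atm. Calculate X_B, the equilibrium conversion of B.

Basis: 1 mol B initially; let X = conversion of B. Extent ξ = 0.5X.
At extent ξ: n_B = 1 − X; n_D = 0.5X; n_I = 3.15 (inert).
Summing: n_T = 4.15 − 0.5X.
With p_i = (n_i/n_T)P, K = p_D / (p_B^2).
This yields a degree-2 equation in X; solving on (0,1), X = 0.583.

X = 0.583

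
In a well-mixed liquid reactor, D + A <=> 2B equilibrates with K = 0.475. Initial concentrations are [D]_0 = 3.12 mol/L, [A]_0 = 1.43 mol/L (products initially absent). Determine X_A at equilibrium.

X = 0.369

Let X = conversion of A; extent ξ = 1.43·X mol/L.
Concentrations: [D] = 3.12 − 1.43X; [A] = 1.43 − 1.43X; [B] = 2.86X.
K = [B]^2 / ([D] [A]).
Solving K = 0.475 for X ∈ (0,1): X = 0.369.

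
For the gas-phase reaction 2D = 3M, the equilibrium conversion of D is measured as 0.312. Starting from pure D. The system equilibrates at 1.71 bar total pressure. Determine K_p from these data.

Basis: 1 mol D initially; let X = conversion of D. Extent ξ = 0.5X.
Mole table: n_D = 1 − X; n_M = 1.5X.
n_T = Σnᵢ = 1 + 0.5X.
At X = 0.312: n_D = 0.688, n_M = 0.468, n_T = 1.16.
p_i = (n_i/n_T)·P. K_p = p_M^3 / (p_D^2) = 0.32 bar.

K_p = 0.32 bar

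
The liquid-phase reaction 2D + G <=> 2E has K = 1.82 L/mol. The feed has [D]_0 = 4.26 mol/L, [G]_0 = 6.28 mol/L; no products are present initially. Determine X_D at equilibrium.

Let X = conversion of D; extent ξ = 4.26X/2 mol/L.
Concentrations: [D] = 4.26 − 4.26X; [G] = 6.28 − 2.13X; [E] = 4.26X.
K = [E]^2 / ([D]^2 [G]).
Setting equal to 1.82 and solving for X on (0,1) gives X = 0.745.

X = 0.745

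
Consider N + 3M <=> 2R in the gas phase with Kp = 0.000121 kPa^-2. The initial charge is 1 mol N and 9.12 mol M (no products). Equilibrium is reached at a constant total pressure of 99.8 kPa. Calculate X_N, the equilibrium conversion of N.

Let X = conversion of N (basis 1 mol N); extent of reaction ξ = X.
At extent ξ: n_N = 1 − X; n_M = 9.12 − 3X; n_R = 2X.
Total moles n_T = 10.1 − 2X.
With p_i = (n_i/n_T)P, Kp = p_R^2 / (p_N p_M^3).
Equating to 0.000121 kPa^-2 and solving on 0 < X < 1: X = 0.675.

X = 0.675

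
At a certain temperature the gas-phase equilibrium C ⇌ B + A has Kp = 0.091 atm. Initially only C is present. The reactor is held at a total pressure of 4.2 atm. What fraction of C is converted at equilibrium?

Take 1 mol C as basis and let X be its fractional conversion, so ξ = X.
Mole table: n_C = 1 − X; n_B = X; n_A = X.
n_T = Σnᵢ = 1 + X.
With p_i = (n_i/n_T)P, Kp = p_B p_A / (p_C).
This yields a degree-2 equation in X; solving on (0,1), X = 0.146.

X = 0.146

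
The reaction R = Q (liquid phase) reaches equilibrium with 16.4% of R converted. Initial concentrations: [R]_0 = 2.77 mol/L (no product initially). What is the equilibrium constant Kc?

Let X = conversion of R.
Concentrations: [R] = 2.77 − 2.77X; [Q] = 2.77X.
At X = 0.164: [R] = 2.32, [Q] = 0.454.
Kc = [Q] / ([R]) = 0.196.

Kc = 0.196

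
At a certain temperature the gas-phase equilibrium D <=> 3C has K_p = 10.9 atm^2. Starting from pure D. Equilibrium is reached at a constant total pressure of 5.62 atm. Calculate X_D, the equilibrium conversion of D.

X = 0.282

Let X = conversion of D (basis 1 mol D); extent of reaction ξ = X.
Species balance: n_D = 1 − X; n_C = 3X.
Total moles n_T = 1 + 2X.
Mole fractions y_i = n_i/n_T; K_p = p_C^3 / (p_D) with p_i = y_i·P.
Substituting and setting equal to 10.9 atm^2 gives a polynomial in X; the root in (0,1) is X = 0.282.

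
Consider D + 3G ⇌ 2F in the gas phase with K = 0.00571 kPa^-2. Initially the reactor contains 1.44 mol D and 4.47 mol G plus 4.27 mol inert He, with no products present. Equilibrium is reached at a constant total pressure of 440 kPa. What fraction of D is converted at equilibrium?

X = 0.800

Let X = conversion of D (basis 1.44 mol D); extent of reaction ξ = 1.44X.
Mole table: n_D = 1.44 − 1.44X; n_G = 4.47 − 4.32X; n_F = 2.88X; n_I = 4.27 (inert).
Total moles n_T = 10.2 − 2.88X.
With p_i = (n_i/n_T)P, K = p_F^2 / (p_D p_G^3).
This yields a degree-4 equation in X; solving on (0,1), X = 0.800.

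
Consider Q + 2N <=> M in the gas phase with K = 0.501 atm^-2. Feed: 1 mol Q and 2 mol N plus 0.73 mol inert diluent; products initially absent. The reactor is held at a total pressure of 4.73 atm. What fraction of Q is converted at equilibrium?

X = 0.560

Basis: 1 mol Q initially; let X = conversion of Q. Extent ξ = X.
Moles: n_Q = 1 − X; n_N = 2 − 2X; n_M = X; n_I = 0.73 (inert).
Total moles n_T = 3.73 − 2X.
y_i = n_i/n_T, p_i = y_i·P. K = p_M / (p_Q p_N^2).
This yields a degree-3 equation in X; solving on (0,1), X = 0.560.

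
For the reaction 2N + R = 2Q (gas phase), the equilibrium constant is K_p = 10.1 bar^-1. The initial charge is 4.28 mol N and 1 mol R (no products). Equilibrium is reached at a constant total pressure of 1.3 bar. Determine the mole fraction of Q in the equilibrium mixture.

Take 1 mol R as basis and let X be its fractional conversion, so ξ = X.
At extent ξ: n_N = 4.28 − 2X; n_R = 1 − X; n_Q = 2X.
n_T = Σnᵢ = 5.28 − X.
Mole fractions y_i = n_i/n_T; K_p = p_Q^2 / (p_N^2 p_R) with p_i = y_i·P.
This yields a degree-3 equation in X; solving on (0,1), X = 0.852.
Then n_Q = 1.7, n_T = 4.43, so y_Q = 0.385.

y_Q = 0.385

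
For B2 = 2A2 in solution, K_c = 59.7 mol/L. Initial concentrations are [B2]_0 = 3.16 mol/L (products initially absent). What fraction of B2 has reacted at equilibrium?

X = 0.848

Let X = conversion of B2; extent ξ = 3.16·X mol/L.
Concentrations: [B2] = 3.16 − 3.16X; [A2] = 6.32X.
K_c = [A2]^2 / ([B2]).
Setting equal to 59.7 and solving for X on (0,1) gives X = 0.848.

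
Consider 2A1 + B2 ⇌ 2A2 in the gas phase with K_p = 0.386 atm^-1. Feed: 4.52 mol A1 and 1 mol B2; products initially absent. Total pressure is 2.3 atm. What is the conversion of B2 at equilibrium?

X = 0.513

Take 1 mol B2 as basis and let X be its fractional conversion, so ξ = X.
At extent ξ: n_A1 = 4.52 − 2X; n_B2 = 1 − X; n_A2 = 2X.
Summing: n_T = 5.52 − X.
With p_i = (n_i/n_T)P, K_p = p_A2^2 / (p_A1^2 p_B2).
This yields a degree-3 equation in X; solving on (0,1), X = 0.513.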